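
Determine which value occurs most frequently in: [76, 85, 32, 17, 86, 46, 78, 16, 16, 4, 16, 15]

16

Step 1: Count the frequency of each value:
  4: appears 1 time(s)
  15: appears 1 time(s)
  16: appears 3 time(s)
  17: appears 1 time(s)
  32: appears 1 time(s)
  46: appears 1 time(s)
  76: appears 1 time(s)
  78: appears 1 time(s)
  85: appears 1 time(s)
  86: appears 1 time(s)
Step 2: The value 16 appears most frequently (3 times).
Step 3: Mode = 16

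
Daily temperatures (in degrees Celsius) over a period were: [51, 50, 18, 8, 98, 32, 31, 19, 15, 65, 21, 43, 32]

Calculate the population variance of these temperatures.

558.284

Step 1: Compute the mean: (51 + 50 + 18 + 8 + 98 + 32 + 31 + 19 + 15 + 65 + 21 + 43 + 32) / 13 = 37.1538
Step 2: Compute squared deviations from the mean:
  (51 - 37.1538)^2 = 191.716
  (50 - 37.1538)^2 = 165.0237
  (18 - 37.1538)^2 = 366.8698
  (8 - 37.1538)^2 = 849.9467
  (98 - 37.1538)^2 = 3702.2544
  (32 - 37.1538)^2 = 26.5621
  (31 - 37.1538)^2 = 37.8698
  (19 - 37.1538)^2 = 329.5621
  (15 - 37.1538)^2 = 490.7929
  (65 - 37.1538)^2 = 775.4083
  (21 - 37.1538)^2 = 260.9467
  (43 - 37.1538)^2 = 34.1775
  (32 - 37.1538)^2 = 26.5621
Step 3: Sum of squared deviations = 7257.6923
Step 4: Population variance = 7257.6923 / 13 = 558.284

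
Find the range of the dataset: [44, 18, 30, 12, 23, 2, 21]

42

Step 1: Identify the maximum value: max = 44
Step 2: Identify the minimum value: min = 2
Step 3: Range = max - min = 44 - 2 = 42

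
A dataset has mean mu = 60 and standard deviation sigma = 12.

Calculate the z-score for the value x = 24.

-3

Step 1: Recall the z-score formula: z = (x - mu) / sigma
Step 2: Substitute values: z = (24 - 60) / 12
Step 3: z = -36 / 12 = -3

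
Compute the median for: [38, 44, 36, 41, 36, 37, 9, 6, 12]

36

Step 1: Sort the data in ascending order: [6, 9, 12, 36, 36, 37, 38, 41, 44]
Step 2: The number of values is n = 9.
Step 3: Since n is odd, the median is the middle value at position 5: 36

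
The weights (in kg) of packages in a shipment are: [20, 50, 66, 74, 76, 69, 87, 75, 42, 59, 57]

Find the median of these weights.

66

Step 1: Sort the data in ascending order: [20, 42, 50, 57, 59, 66, 69, 74, 75, 76, 87]
Step 2: The number of values is n = 11.
Step 3: Since n is odd, the median is the middle value at position 6: 66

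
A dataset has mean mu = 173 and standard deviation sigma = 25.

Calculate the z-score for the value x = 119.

-2.16

Step 1: Recall the z-score formula: z = (x - mu) / sigma
Step 2: Substitute values: z = (119 - 173) / 25
Step 3: z = -54 / 25 = -2.16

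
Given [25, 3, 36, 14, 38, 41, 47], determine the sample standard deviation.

15.8895

Step 1: Compute the mean: 29.1429
Step 2: Sum of squared deviations from the mean: 1514.8571
Step 3: Sample variance = 1514.8571 / 6 = 252.4762
Step 4: Standard deviation = sqrt(252.4762) = 15.8895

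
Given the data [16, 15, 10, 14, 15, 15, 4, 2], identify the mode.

15

Step 1: Count the frequency of each value:
  2: appears 1 time(s)
  4: appears 1 time(s)
  10: appears 1 time(s)
  14: appears 1 time(s)
  15: appears 3 time(s)
  16: appears 1 time(s)
Step 2: The value 15 appears most frequently (3 times).
Step 3: Mode = 15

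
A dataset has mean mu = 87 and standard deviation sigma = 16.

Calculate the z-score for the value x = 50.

-2.3125

Step 1: Recall the z-score formula: z = (x - mu) / sigma
Step 2: Substitute values: z = (50 - 87) / 16
Step 3: z = -37 / 16 = -2.3125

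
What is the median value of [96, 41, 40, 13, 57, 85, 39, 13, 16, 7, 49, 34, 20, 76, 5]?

39

Step 1: Sort the data in ascending order: [5, 7, 13, 13, 16, 20, 34, 39, 40, 41, 49, 57, 76, 85, 96]
Step 2: The number of values is n = 15.
Step 3: Since n is odd, the median is the middle value at position 8: 39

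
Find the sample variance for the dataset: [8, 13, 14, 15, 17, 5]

20.8

Step 1: Compute the mean: (8 + 13 + 14 + 15 + 17 + 5) / 6 = 12
Step 2: Compute squared deviations from the mean:
  (8 - 12)^2 = 16
  (13 - 12)^2 = 1
  (14 - 12)^2 = 4
  (15 - 12)^2 = 9
  (17 - 12)^2 = 25
  (5 - 12)^2 = 49
Step 3: Sum of squared deviations = 104
Step 4: Sample variance = 104 / 5 = 20.8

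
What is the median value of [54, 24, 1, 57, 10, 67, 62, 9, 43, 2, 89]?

43

Step 1: Sort the data in ascending order: [1, 2, 9, 10, 24, 43, 54, 57, 62, 67, 89]
Step 2: The number of values is n = 11.
Step 3: Since n is odd, the median is the middle value at position 6: 43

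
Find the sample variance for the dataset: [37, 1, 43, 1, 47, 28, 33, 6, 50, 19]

352.9444

Step 1: Compute the mean: (37 + 1 + 43 + 1 + 47 + 28 + 33 + 6 + 50 + 19) / 10 = 26.5
Step 2: Compute squared deviations from the mean:
  (37 - 26.5)^2 = 110.25
  (1 - 26.5)^2 = 650.25
  (43 - 26.5)^2 = 272.25
  (1 - 26.5)^2 = 650.25
  (47 - 26.5)^2 = 420.25
  (28 - 26.5)^2 = 2.25
  (33 - 26.5)^2 = 42.25
  (6 - 26.5)^2 = 420.25
  (50 - 26.5)^2 = 552.25
  (19 - 26.5)^2 = 56.25
Step 3: Sum of squared deviations = 3176.5
Step 4: Sample variance = 3176.5 / 9 = 352.9444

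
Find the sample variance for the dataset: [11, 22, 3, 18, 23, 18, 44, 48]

237.125

Step 1: Compute the mean: (11 + 22 + 3 + 18 + 23 + 18 + 44 + 48) / 8 = 23.375
Step 2: Compute squared deviations from the mean:
  (11 - 23.375)^2 = 153.1406
  (22 - 23.375)^2 = 1.8906
  (3 - 23.375)^2 = 415.1406
  (18 - 23.375)^2 = 28.8906
  (23 - 23.375)^2 = 0.1406
  (18 - 23.375)^2 = 28.8906
  (44 - 23.375)^2 = 425.3906
  (48 - 23.375)^2 = 606.3906
Step 3: Sum of squared deviations = 1659.875
Step 4: Sample variance = 1659.875 / 7 = 237.125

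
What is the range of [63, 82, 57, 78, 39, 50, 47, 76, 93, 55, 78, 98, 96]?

59

Step 1: Identify the maximum value: max = 98
Step 2: Identify the minimum value: min = 39
Step 3: Range = max - min = 98 - 39 = 59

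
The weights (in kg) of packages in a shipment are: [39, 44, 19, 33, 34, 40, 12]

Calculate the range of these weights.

32

Step 1: Identify the maximum value: max = 44
Step 2: Identify the minimum value: min = 12
Step 3: Range = max - min = 44 - 12 = 32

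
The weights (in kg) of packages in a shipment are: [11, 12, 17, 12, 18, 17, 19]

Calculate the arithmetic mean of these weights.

15.1429

Step 1: Sum all values: 11 + 12 + 17 + 12 + 18 + 17 + 19 = 106
Step 2: Count the number of values: n = 7
Step 3: Mean = sum / n = 106 / 7 = 15.1429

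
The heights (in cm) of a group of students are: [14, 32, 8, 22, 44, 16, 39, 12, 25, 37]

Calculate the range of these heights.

36

Step 1: Identify the maximum value: max = 44
Step 2: Identify the minimum value: min = 8
Step 3: Range = max - min = 44 - 8 = 36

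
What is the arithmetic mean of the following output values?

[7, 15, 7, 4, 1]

6.8

Step 1: Sum all values: 7 + 15 + 7 + 4 + 1 = 34
Step 2: Count the number of values: n = 5
Step 3: Mean = sum / n = 34 / 5 = 6.8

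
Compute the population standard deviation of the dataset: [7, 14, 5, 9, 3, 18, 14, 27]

7.3559

Step 1: Compute the mean: 12.125
Step 2: Sum of squared deviations from the mean: 432.875
Step 3: Population variance = 432.875 / 8 = 54.1094
Step 4: Standard deviation = sqrt(54.1094) = 7.3559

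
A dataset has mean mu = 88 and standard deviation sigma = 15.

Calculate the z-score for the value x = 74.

-0.9333

Step 1: Recall the z-score formula: z = (x - mu) / sigma
Step 2: Substitute values: z = (74 - 88) / 15
Step 3: z = -14 / 15 = -0.9333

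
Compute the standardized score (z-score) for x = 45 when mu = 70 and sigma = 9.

-2.7778

Step 1: Recall the z-score formula: z = (x - mu) / sigma
Step 2: Substitute values: z = (45 - 70) / 9
Step 3: z = -25 / 9 = -2.7778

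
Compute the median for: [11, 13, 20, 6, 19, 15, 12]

13

Step 1: Sort the data in ascending order: [6, 11, 12, 13, 15, 19, 20]
Step 2: The number of values is n = 7.
Step 3: Since n is odd, the median is the middle value at position 4: 13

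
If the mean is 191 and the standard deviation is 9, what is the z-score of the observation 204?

1.4444

Step 1: Recall the z-score formula: z = (x - mu) / sigma
Step 2: Substitute values: z = (204 - 191) / 9
Step 3: z = 13 / 9 = 1.4444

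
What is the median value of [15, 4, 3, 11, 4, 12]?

7.5

Step 1: Sort the data in ascending order: [3, 4, 4, 11, 12, 15]
Step 2: The number of values is n = 6.
Step 3: Since n is even, the median is the average of positions 3 and 4:
  Median = (4 + 11) / 2 = 7.5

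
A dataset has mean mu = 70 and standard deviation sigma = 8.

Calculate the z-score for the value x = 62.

-1

Step 1: Recall the z-score formula: z = (x - mu) / sigma
Step 2: Substitute values: z = (62 - 70) / 8
Step 3: z = -8 / 8 = -1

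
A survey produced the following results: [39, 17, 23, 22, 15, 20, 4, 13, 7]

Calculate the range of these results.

35

Step 1: Identify the maximum value: max = 39
Step 2: Identify the minimum value: min = 4
Step 3: Range = max - min = 39 - 4 = 35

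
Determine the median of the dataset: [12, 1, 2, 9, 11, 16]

10

Step 1: Sort the data in ascending order: [1, 2, 9, 11, 12, 16]
Step 2: The number of values is n = 6.
Step 3: Since n is even, the median is the average of positions 3 and 4:
  Median = (9 + 11) / 2 = 10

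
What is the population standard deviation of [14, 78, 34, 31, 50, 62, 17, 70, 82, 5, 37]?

25.4104

Step 1: Compute the mean: 43.6364
Step 2: Sum of squared deviations from the mean: 7102.5455
Step 3: Population variance = 7102.5455 / 11 = 645.686
Step 4: Standard deviation = sqrt(645.686) = 25.4104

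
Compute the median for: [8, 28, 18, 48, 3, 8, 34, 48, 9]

18

Step 1: Sort the data in ascending order: [3, 8, 8, 9, 18, 28, 34, 48, 48]
Step 2: The number of values is n = 9.
Step 3: Since n is odd, the median is the middle value at position 5: 18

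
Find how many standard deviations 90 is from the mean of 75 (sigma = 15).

1

Step 1: Recall the z-score formula: z = (x - mu) / sigma
Step 2: Substitute values: z = (90 - 75) / 15
Step 3: z = 15 / 15 = 1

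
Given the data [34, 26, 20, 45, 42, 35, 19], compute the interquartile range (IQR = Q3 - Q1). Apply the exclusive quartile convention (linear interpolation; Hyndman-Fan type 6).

22

Step 1: Sort the data: [19, 20, 26, 34, 35, 42, 45]
Step 2: n = 7
Step 3: Using the exclusive quartile method:
  Q1 = 20
  Q2 (median) = 34
  Q3 = 42
  IQR = Q3 - Q1 = 42 - 20 = 22
Step 4: IQR = 22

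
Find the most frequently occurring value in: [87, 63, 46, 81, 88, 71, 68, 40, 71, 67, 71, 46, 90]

71

Step 1: Count the frequency of each value:
  40: appears 1 time(s)
  46: appears 2 time(s)
  63: appears 1 time(s)
  67: appears 1 time(s)
  68: appears 1 time(s)
  71: appears 3 time(s)
  81: appears 1 time(s)
  87: appears 1 time(s)
  88: appears 1 time(s)
  90: appears 1 time(s)
Step 2: The value 71 appears most frequently (3 times).
Step 3: Mode = 71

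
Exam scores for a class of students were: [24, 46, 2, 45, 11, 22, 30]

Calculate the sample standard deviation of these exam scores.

16.3168

Step 1: Compute the mean: 25.7143
Step 2: Sum of squared deviations from the mean: 1597.4286
Step 3: Sample variance = 1597.4286 / 6 = 266.2381
Step 4: Standard deviation = sqrt(266.2381) = 16.3168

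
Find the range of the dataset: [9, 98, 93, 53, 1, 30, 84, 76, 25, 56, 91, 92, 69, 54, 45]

97

Step 1: Identify the maximum value: max = 98
Step 2: Identify the minimum value: min = 1
Step 3: Range = max - min = 98 - 1 = 97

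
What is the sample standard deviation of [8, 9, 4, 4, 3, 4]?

2.5033

Step 1: Compute the mean: 5.3333
Step 2: Sum of squared deviations from the mean: 31.3333
Step 3: Sample variance = 31.3333 / 5 = 6.2667
Step 4: Standard deviation = sqrt(6.2667) = 2.5033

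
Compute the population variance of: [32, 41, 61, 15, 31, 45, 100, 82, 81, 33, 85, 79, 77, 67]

629.0255

Step 1: Compute the mean: (32 + 41 + 61 + 15 + 31 + 45 + 100 + 82 + 81 + 33 + 85 + 79 + 77 + 67) / 14 = 59.2143
Step 2: Compute squared deviations from the mean:
  (32 - 59.2143)^2 = 740.6173
  (41 - 59.2143)^2 = 331.7602
  (61 - 59.2143)^2 = 3.1888
  (15 - 59.2143)^2 = 1954.9031
  (31 - 59.2143)^2 = 796.0459
  (45 - 59.2143)^2 = 202.0459
  (100 - 59.2143)^2 = 1663.4745
  (82 - 59.2143)^2 = 519.1888
  (81 - 59.2143)^2 = 474.6173
  (33 - 59.2143)^2 = 687.1888
  (85 - 59.2143)^2 = 664.9031
  (79 - 59.2143)^2 = 391.4745
  (77 - 59.2143)^2 = 316.3316
  (67 - 59.2143)^2 = 60.6173
Step 3: Sum of squared deviations = 8806.3571
Step 4: Population variance = 8806.3571 / 14 = 629.0255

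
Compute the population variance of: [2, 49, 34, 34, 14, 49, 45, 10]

302.2344

Step 1: Compute the mean: (2 + 49 + 34 + 34 + 14 + 49 + 45 + 10) / 8 = 29.625
Step 2: Compute squared deviations from the mean:
  (2 - 29.625)^2 = 763.1406
  (49 - 29.625)^2 = 375.3906
  (34 - 29.625)^2 = 19.1406
  (34 - 29.625)^2 = 19.1406
  (14 - 29.625)^2 = 244.1406
  (49 - 29.625)^2 = 375.3906
  (45 - 29.625)^2 = 236.3906
  (10 - 29.625)^2 = 385.1406
Step 3: Sum of squared deviations = 2417.875
Step 4: Population variance = 2417.875 / 8 = 302.2344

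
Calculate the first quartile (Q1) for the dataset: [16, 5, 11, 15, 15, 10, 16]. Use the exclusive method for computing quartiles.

10

Step 1: Sort the data: [5, 10, 11, 15, 15, 16, 16]
Step 2: n = 7
Step 3: Using the exclusive quartile method:
  Q1 = 10
  Q2 (median) = 15
  Q3 = 16
  IQR = Q3 - Q1 = 16 - 10 = 6
Step 4: Q1 = 10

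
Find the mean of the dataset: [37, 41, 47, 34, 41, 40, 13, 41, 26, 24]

34.4

Step 1: Sum all values: 37 + 41 + 47 + 34 + 41 + 40 + 13 + 41 + 26 + 24 = 344
Step 2: Count the number of values: n = 10
Step 3: Mean = sum / n = 344 / 10 = 34.4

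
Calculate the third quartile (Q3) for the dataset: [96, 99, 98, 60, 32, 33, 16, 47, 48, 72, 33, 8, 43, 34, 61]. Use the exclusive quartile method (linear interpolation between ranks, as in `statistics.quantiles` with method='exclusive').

72

Step 1: Sort the data: [8, 16, 32, 33, 33, 34, 43, 47, 48, 60, 61, 72, 96, 98, 99]
Step 2: n = 15
Step 3: Using the exclusive quartile method:
  Q1 = 33
  Q2 (median) = 47
  Q3 = 72
  IQR = Q3 - Q1 = 72 - 33 = 39
Step 4: Q3 = 72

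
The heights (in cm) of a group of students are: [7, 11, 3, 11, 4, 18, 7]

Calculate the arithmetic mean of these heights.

8.7143

Step 1: Sum all values: 7 + 11 + 3 + 11 + 4 + 18 + 7 = 61
Step 2: Count the number of values: n = 7
Step 3: Mean = sum / n = 61 / 7 = 8.7143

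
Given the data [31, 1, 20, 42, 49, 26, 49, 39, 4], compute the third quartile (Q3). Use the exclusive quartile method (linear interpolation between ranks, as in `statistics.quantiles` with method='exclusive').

45.5

Step 1: Sort the data: [1, 4, 20, 26, 31, 39, 42, 49, 49]
Step 2: n = 9
Step 3: Using the exclusive quartile method:
  Q1 = 12
  Q2 (median) = 31
  Q3 = 45.5
  IQR = Q3 - Q1 = 45.5 - 12 = 33.5
Step 4: Q3 = 45.5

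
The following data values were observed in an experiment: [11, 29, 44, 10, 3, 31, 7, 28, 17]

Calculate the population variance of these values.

165.5556

Step 1: Compute the mean: (11 + 29 + 44 + 10 + 3 + 31 + 7 + 28 + 17) / 9 = 20
Step 2: Compute squared deviations from the mean:
  (11 - 20)^2 = 81
  (29 - 20)^2 = 81
  (44 - 20)^2 = 576
  (10 - 20)^2 = 100
  (3 - 20)^2 = 289
  (31 - 20)^2 = 121
  (7 - 20)^2 = 169
  (28 - 20)^2 = 64
  (17 - 20)^2 = 9
Step 3: Sum of squared deviations = 1490
Step 4: Population variance = 1490 / 9 = 165.5556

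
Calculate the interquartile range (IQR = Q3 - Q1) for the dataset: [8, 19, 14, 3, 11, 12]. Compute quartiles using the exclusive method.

8.5

Step 1: Sort the data: [3, 8, 11, 12, 14, 19]
Step 2: n = 6
Step 3: Using the exclusive quartile method:
  Q1 = 6.75
  Q2 (median) = 11.5
  Q3 = 15.25
  IQR = Q3 - Q1 = 15.25 - 6.75 = 8.5
Step 4: IQR = 8.5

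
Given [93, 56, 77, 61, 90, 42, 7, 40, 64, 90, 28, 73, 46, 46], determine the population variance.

591.2092

Step 1: Compute the mean: (93 + 56 + 77 + 61 + 90 + 42 + 7 + 40 + 64 + 90 + 28 + 73 + 46 + 46) / 14 = 58.0714
Step 2: Compute squared deviations from the mean:
  (93 - 58.0714)^2 = 1220.0051
  (56 - 58.0714)^2 = 4.2908
  (77 - 58.0714)^2 = 358.2908
  (61 - 58.0714)^2 = 8.5765
  (90 - 58.0714)^2 = 1019.4337
  (42 - 58.0714)^2 = 258.2908
  (7 - 58.0714)^2 = 2608.2908
  (40 - 58.0714)^2 = 326.5765
  (64 - 58.0714)^2 = 35.148
  (90 - 58.0714)^2 = 1019.4337
  (28 - 58.0714)^2 = 904.2908
  (73 - 58.0714)^2 = 222.8622
  (46 - 58.0714)^2 = 145.7194
  (46 - 58.0714)^2 = 145.7194
Step 3: Sum of squared deviations = 8276.9286
Step 4: Population variance = 8276.9286 / 14 = 591.2092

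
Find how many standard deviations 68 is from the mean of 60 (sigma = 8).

1

Step 1: Recall the z-score formula: z = (x - mu) / sigma
Step 2: Substitute values: z = (68 - 60) / 8
Step 3: z = 8 / 8 = 1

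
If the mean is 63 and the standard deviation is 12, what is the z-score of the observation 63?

0

Step 1: Recall the z-score formula: z = (x - mu) / sigma
Step 2: Substitute values: z = (63 - 63) / 12
Step 3: z = 0 / 12 = 0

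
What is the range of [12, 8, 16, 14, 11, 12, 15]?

8

Step 1: Identify the maximum value: max = 16
Step 2: Identify the minimum value: min = 8
Step 3: Range = max - min = 16 - 8 = 8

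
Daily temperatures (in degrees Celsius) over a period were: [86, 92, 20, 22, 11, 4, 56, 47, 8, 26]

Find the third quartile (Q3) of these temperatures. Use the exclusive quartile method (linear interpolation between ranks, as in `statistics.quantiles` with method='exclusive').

63.5

Step 1: Sort the data: [4, 8, 11, 20, 22, 26, 47, 56, 86, 92]
Step 2: n = 10
Step 3: Using the exclusive quartile method:
  Q1 = 10.25
  Q2 (median) = 24
  Q3 = 63.5
  IQR = Q3 - Q1 = 63.5 - 10.25 = 53.25
Step 4: Q3 = 63.5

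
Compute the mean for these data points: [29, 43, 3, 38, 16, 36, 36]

28.7143

Step 1: Sum all values: 29 + 43 + 3 + 38 + 16 + 36 + 36 = 201
Step 2: Count the number of values: n = 7
Step 3: Mean = sum / n = 201 / 7 = 28.7143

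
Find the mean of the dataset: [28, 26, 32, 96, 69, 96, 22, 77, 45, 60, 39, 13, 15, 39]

46.9286

Step 1: Sum all values: 28 + 26 + 32 + 96 + 69 + 96 + 22 + 77 + 45 + 60 + 39 + 13 + 15 + 39 = 657
Step 2: Count the number of values: n = 14
Step 3: Mean = sum / n = 657 / 14 = 46.9286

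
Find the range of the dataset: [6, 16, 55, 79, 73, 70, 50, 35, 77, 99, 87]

93

Step 1: Identify the maximum value: max = 99
Step 2: Identify the minimum value: min = 6
Step 3: Range = max - min = 99 - 6 = 93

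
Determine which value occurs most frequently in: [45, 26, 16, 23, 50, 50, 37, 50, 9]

50

Step 1: Count the frequency of each value:
  9: appears 1 time(s)
  16: appears 1 time(s)
  23: appears 1 time(s)
  26: appears 1 time(s)
  37: appears 1 time(s)
  45: appears 1 time(s)
  50: appears 3 time(s)
Step 2: The value 50 appears most frequently (3 times).
Step 3: Mode = 50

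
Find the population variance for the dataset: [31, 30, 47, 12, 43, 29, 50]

148.2449

Step 1: Compute the mean: (31 + 30 + 47 + 12 + 43 + 29 + 50) / 7 = 34.5714
Step 2: Compute squared deviations from the mean:
  (31 - 34.5714)^2 = 12.7551
  (30 - 34.5714)^2 = 20.898
  (47 - 34.5714)^2 = 154.4694
  (12 - 34.5714)^2 = 509.4694
  (43 - 34.5714)^2 = 71.0408
  (29 - 34.5714)^2 = 31.0408
  (50 - 34.5714)^2 = 238.0408
Step 3: Sum of squared deviations = 1037.7143
Step 4: Population variance = 1037.7143 / 7 = 148.2449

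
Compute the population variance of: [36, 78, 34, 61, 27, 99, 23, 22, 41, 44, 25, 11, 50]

562.2367

Step 1: Compute the mean: (36 + 78 + 34 + 61 + 27 + 99 + 23 + 22 + 41 + 44 + 25 + 11 + 50) / 13 = 42.3846
Step 2: Compute squared deviations from the mean:
  (36 - 42.3846)^2 = 40.7633
  (78 - 42.3846)^2 = 1268.4556
  (34 - 42.3846)^2 = 70.3018
  (61 - 42.3846)^2 = 346.5325
  (27 - 42.3846)^2 = 236.6864
  (99 - 42.3846)^2 = 3205.3018
  (23 - 42.3846)^2 = 375.7633
  (22 - 42.3846)^2 = 415.5325
  (41 - 42.3846)^2 = 1.9172
  (44 - 42.3846)^2 = 2.6095
  (25 - 42.3846)^2 = 302.2249
  (11 - 42.3846)^2 = 984.9941
  (50 - 42.3846)^2 = 57.9941
Step 3: Sum of squared deviations = 7309.0769
Step 4: Population variance = 7309.0769 / 13 = 562.2367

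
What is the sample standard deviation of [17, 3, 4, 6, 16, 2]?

6.7231

Step 1: Compute the mean: 8
Step 2: Sum of squared deviations from the mean: 226
Step 3: Sample variance = 226 / 5 = 45.2
Step 4: Standard deviation = sqrt(45.2) = 6.7231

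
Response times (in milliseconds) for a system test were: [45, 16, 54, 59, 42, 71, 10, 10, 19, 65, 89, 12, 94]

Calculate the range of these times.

84

Step 1: Identify the maximum value: max = 94
Step 2: Identify the minimum value: min = 10
Step 3: Range = max - min = 94 - 10 = 84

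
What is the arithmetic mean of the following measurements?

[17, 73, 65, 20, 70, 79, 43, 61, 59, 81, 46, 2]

51.3333

Step 1: Sum all values: 17 + 73 + 65 + 20 + 70 + 79 + 43 + 61 + 59 + 81 + 46 + 2 = 616
Step 2: Count the number of values: n = 12
Step 3: Mean = sum / n = 616 / 12 = 51.3333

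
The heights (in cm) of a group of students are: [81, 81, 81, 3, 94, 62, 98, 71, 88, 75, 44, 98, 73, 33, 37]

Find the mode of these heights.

81

Step 1: Count the frequency of each value:
  3: appears 1 time(s)
  33: appears 1 time(s)
  37: appears 1 time(s)
  44: appears 1 time(s)
  62: appears 1 time(s)
  71: appears 1 time(s)
  73: appears 1 time(s)
  75: appears 1 time(s)
  81: appears 3 time(s)
  88: appears 1 time(s)
  94: appears 1 time(s)
  98: appears 2 time(s)
Step 2: The value 81 appears most frequently (3 times).
Step 3: Mode = 81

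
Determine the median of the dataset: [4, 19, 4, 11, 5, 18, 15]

11

Step 1: Sort the data in ascending order: [4, 4, 5, 11, 15, 18, 19]
Step 2: The number of values is n = 7.
Step 3: Since n is odd, the median is the middle value at position 4: 11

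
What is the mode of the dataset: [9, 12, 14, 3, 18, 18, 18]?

18

Step 1: Count the frequency of each value:
  3: appears 1 time(s)
  9: appears 1 time(s)
  12: appears 1 time(s)
  14: appears 1 time(s)
  18: appears 3 time(s)
Step 2: The value 18 appears most frequently (3 times).
Step 3: Mode = 18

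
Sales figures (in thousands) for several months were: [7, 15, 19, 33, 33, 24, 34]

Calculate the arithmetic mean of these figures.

23.5714

Step 1: Sum all values: 7 + 15 + 19 + 33 + 33 + 24 + 34 = 165
Step 2: Count the number of values: n = 7
Step 3: Mean = sum / n = 165 / 7 = 23.5714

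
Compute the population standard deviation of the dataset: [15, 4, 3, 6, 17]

5.831

Step 1: Compute the mean: 9
Step 2: Sum of squared deviations from the mean: 170
Step 3: Population variance = 170 / 5 = 34
Step 4: Standard deviation = sqrt(34) = 5.831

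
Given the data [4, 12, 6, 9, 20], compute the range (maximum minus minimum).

16

Step 1: Identify the maximum value: max = 20
Step 2: Identify the minimum value: min = 4
Step 3: Range = max - min = 20 - 4 = 16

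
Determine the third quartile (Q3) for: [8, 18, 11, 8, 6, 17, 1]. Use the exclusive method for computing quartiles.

17

Step 1: Sort the data: [1, 6, 8, 8, 11, 17, 18]
Step 2: n = 7
Step 3: Using the exclusive quartile method:
  Q1 = 6
  Q2 (median) = 8
  Q3 = 17
  IQR = Q3 - Q1 = 17 - 6 = 11
Step 4: Q3 = 17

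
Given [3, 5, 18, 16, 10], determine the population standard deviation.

5.8856

Step 1: Compute the mean: 10.4
Step 2: Sum of squared deviations from the mean: 173.2
Step 3: Population variance = 173.2 / 5 = 34.64
Step 4: Standard deviation = sqrt(34.64) = 5.8856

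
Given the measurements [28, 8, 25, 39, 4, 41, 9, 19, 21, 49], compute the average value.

24.3

Step 1: Sum all values: 28 + 8 + 25 + 39 + 4 + 41 + 9 + 19 + 21 + 49 = 243
Step 2: Count the number of values: n = 10
Step 3: Mean = sum / n = 243 / 10 = 24.3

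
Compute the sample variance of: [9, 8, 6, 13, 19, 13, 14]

19.2381

Step 1: Compute the mean: (9 + 8 + 6 + 13 + 19 + 13 + 14) / 7 = 11.7143
Step 2: Compute squared deviations from the mean:
  (9 - 11.7143)^2 = 7.3673
  (8 - 11.7143)^2 = 13.7959
  (6 - 11.7143)^2 = 32.6531
  (13 - 11.7143)^2 = 1.6531
  (19 - 11.7143)^2 = 53.0816
  (13 - 11.7143)^2 = 1.6531
  (14 - 11.7143)^2 = 5.2245
Step 3: Sum of squared deviations = 115.4286
Step 4: Sample variance = 115.4286 / 6 = 19.2381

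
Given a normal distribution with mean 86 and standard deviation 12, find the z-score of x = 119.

2.75

Step 1: Recall the z-score formula: z = (x - mu) / sigma
Step 2: Substitute values: z = (119 - 86) / 12
Step 3: z = 33 / 12 = 2.75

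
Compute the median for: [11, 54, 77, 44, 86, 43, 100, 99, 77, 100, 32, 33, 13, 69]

61.5

Step 1: Sort the data in ascending order: [11, 13, 32, 33, 43, 44, 54, 69, 77, 77, 86, 99, 100, 100]
Step 2: The number of values is n = 14.
Step 3: Since n is even, the median is the average of positions 7 and 8:
  Median = (54 + 69) / 2 = 61.5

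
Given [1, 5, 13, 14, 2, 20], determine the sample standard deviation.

7.6267

Step 1: Compute the mean: 9.1667
Step 2: Sum of squared deviations from the mean: 290.8333
Step 3: Sample variance = 290.8333 / 5 = 58.1667
Step 4: Standard deviation = sqrt(58.1667) = 7.6267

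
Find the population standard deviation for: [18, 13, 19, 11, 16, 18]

2.9107

Step 1: Compute the mean: 15.8333
Step 2: Sum of squared deviations from the mean: 50.8333
Step 3: Population variance = 50.8333 / 6 = 8.4722
Step 4: Standard deviation = sqrt(8.4722) = 2.9107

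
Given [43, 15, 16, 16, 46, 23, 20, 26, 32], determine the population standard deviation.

11.005

Step 1: Compute the mean: 26.3333
Step 2: Sum of squared deviations from the mean: 1090
Step 3: Population variance = 1090 / 9 = 121.1111
Step 4: Standard deviation = sqrt(121.1111) = 11.005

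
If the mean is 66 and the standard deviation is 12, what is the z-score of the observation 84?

1.5

Step 1: Recall the z-score formula: z = (x - mu) / sigma
Step 2: Substitute values: z = (84 - 66) / 12
Step 3: z = 18 / 12 = 1.5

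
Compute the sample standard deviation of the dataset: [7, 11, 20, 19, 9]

5.933

Step 1: Compute the mean: 13.2
Step 2: Sum of squared deviations from the mean: 140.8
Step 3: Sample variance = 140.8 / 4 = 35.2
Step 4: Standard deviation = sqrt(35.2) = 5.933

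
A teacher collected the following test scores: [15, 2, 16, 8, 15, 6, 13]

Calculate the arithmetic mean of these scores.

10.7143

Step 1: Sum all values: 15 + 2 + 16 + 8 + 15 + 6 + 13 = 75
Step 2: Count the number of values: n = 7
Step 3: Mean = sum / n = 75 / 7 = 10.7143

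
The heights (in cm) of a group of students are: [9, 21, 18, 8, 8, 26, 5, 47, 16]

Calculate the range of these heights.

42

Step 1: Identify the maximum value: max = 47
Step 2: Identify the minimum value: min = 5
Step 3: Range = max - min = 47 - 5 = 42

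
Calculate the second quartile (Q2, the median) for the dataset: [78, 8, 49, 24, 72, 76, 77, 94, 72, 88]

74

Step 1: Sort the data: [8, 24, 49, 72, 72, 76, 77, 78, 88, 94]
Step 2: n = 10
Step 3: Q2 is the median. Since n is even, it is the average of the values at positions 5 and 6:
  Q2 = (72 + 76) / 2 = 74
Step 4: Q2 = 74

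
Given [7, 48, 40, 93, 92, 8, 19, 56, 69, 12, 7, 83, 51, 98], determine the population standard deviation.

33.1171

Step 1: Compute the mean: 48.7857
Step 2: Sum of squared deviations from the mean: 15354.3571
Step 3: Population variance = 15354.3571 / 14 = 1096.7398
Step 4: Standard deviation = sqrt(1096.7398) = 33.1171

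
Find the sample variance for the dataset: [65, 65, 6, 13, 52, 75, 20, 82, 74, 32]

798.0444

Step 1: Compute the mean: (65 + 65 + 6 + 13 + 52 + 75 + 20 + 82 + 74 + 32) / 10 = 48.4
Step 2: Compute squared deviations from the mean:
  (65 - 48.4)^2 = 275.56
  (65 - 48.4)^2 = 275.56
  (6 - 48.4)^2 = 1797.76
  (13 - 48.4)^2 = 1253.16
  (52 - 48.4)^2 = 12.96
  (75 - 48.4)^2 = 707.56
  (20 - 48.4)^2 = 806.56
  (82 - 48.4)^2 = 1128.96
  (74 - 48.4)^2 = 655.36
  (32 - 48.4)^2 = 268.96
Step 3: Sum of squared deviations = 7182.4
Step 4: Sample variance = 7182.4 / 9 = 798.0444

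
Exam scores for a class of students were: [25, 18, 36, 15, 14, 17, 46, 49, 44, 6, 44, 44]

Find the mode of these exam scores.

44

Step 1: Count the frequency of each value:
  6: appears 1 time(s)
  14: appears 1 time(s)
  15: appears 1 time(s)
  17: appears 1 time(s)
  18: appears 1 time(s)
  25: appears 1 time(s)
  36: appears 1 time(s)
  44: appears 3 time(s)
  46: appears 1 time(s)
  49: appears 1 time(s)
Step 2: The value 44 appears most frequently (3 times).
Step 3: Mode = 44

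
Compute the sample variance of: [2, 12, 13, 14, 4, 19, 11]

34.5714

Step 1: Compute the mean: (2 + 12 + 13 + 14 + 4 + 19 + 11) / 7 = 10.7143
Step 2: Compute squared deviations from the mean:
  (2 - 10.7143)^2 = 75.9388
  (12 - 10.7143)^2 = 1.6531
  (13 - 10.7143)^2 = 5.2245
  (14 - 10.7143)^2 = 10.7959
  (4 - 10.7143)^2 = 45.0816
  (19 - 10.7143)^2 = 68.6531
  (11 - 10.7143)^2 = 0.0816
Step 3: Sum of squared deviations = 207.4286
Step 4: Sample variance = 207.4286 / 6 = 34.5714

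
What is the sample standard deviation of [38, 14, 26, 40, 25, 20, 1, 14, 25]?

12.1667

Step 1: Compute the mean: 22.5556
Step 2: Sum of squared deviations from the mean: 1184.2222
Step 3: Sample variance = 1184.2222 / 8 = 148.0278
Step 4: Standard deviation = sqrt(148.0278) = 12.1667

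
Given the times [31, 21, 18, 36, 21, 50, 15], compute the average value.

27.4286

Step 1: Sum all values: 31 + 21 + 18 + 36 + 21 + 50 + 15 = 192
Step 2: Count the number of values: n = 7
Step 3: Mean = sum / n = 192 / 7 = 27.4286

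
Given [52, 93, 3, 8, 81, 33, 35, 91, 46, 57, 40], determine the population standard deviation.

28.8192

Step 1: Compute the mean: 49
Step 2: Sum of squared deviations from the mean: 9136
Step 3: Population variance = 9136 / 11 = 830.5455
Step 4: Standard deviation = sqrt(830.5455) = 28.8192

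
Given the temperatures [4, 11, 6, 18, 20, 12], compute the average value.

11.8333

Step 1: Sum all values: 4 + 11 + 6 + 18 + 20 + 12 = 71
Step 2: Count the number of values: n = 6
Step 3: Mean = sum / n = 71 / 6 = 11.8333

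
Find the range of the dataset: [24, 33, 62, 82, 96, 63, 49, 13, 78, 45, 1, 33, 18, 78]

95

Step 1: Identify the maximum value: max = 96
Step 2: Identify the minimum value: min = 1
Step 3: Range = max - min = 96 - 1 = 95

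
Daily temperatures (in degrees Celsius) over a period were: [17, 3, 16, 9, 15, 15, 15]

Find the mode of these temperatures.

15

Step 1: Count the frequency of each value:
  3: appears 1 time(s)
  9: appears 1 time(s)
  15: appears 3 time(s)
  16: appears 1 time(s)
  17: appears 1 time(s)
Step 2: The value 15 appears most frequently (3 times).
Step 3: Mode = 15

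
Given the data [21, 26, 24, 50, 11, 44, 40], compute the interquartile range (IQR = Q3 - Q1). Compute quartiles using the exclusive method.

23

Step 1: Sort the data: [11, 21, 24, 26, 40, 44, 50]
Step 2: n = 7
Step 3: Using the exclusive quartile method:
  Q1 = 21
  Q2 (median) = 26
  Q3 = 44
  IQR = Q3 - Q1 = 44 - 21 = 23
Step 4: IQR = 23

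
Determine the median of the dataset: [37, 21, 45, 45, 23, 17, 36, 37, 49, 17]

36.5

Step 1: Sort the data in ascending order: [17, 17, 21, 23, 36, 37, 37, 45, 45, 49]
Step 2: The number of values is n = 10.
Step 3: Since n is even, the median is the average of positions 5 and 6:
  Median = (36 + 37) / 2 = 36.5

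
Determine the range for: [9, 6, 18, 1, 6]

17

Step 1: Identify the maximum value: max = 18
Step 2: Identify the minimum value: min = 1
Step 3: Range = max - min = 18 - 1 = 17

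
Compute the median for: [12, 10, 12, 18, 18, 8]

12

Step 1: Sort the data in ascending order: [8, 10, 12, 12, 18, 18]
Step 2: The number of values is n = 6.
Step 3: Since n is even, the median is the average of positions 3 and 4:
  Median = (12 + 12) / 2 = 12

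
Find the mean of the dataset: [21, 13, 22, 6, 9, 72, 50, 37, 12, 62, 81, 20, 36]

33.9231

Step 1: Sum all values: 21 + 13 + 22 + 6 + 9 + 72 + 50 + 37 + 12 + 62 + 81 + 20 + 36 = 441
Step 2: Count the number of values: n = 13
Step 3: Mean = sum / n = 441 / 13 = 33.9231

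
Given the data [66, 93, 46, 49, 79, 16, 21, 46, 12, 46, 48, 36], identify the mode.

46

Step 1: Count the frequency of each value:
  12: appears 1 time(s)
  16: appears 1 time(s)
  21: appears 1 time(s)
  36: appears 1 time(s)
  46: appears 3 time(s)
  48: appears 1 time(s)
  49: appears 1 time(s)
  66: appears 1 time(s)
  79: appears 1 time(s)
  93: appears 1 time(s)
Step 2: The value 46 appears most frequently (3 times).
Step 3: Mode = 46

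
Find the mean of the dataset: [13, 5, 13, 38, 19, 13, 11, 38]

18.75

Step 1: Sum all values: 13 + 5 + 13 + 38 + 19 + 13 + 11 + 38 = 150
Step 2: Count the number of values: n = 8
Step 3: Mean = sum / n = 150 / 8 = 18.75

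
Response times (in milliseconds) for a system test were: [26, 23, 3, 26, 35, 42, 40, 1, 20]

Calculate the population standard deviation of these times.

13.7275

Step 1: Compute the mean: 24
Step 2: Sum of squared deviations from the mean: 1696
Step 3: Population variance = 1696 / 9 = 188.4444
Step 4: Standard deviation = sqrt(188.4444) = 13.7275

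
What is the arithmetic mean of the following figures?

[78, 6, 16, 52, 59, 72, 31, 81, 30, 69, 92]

53.2727

Step 1: Sum all values: 78 + 6 + 16 + 52 + 59 + 72 + 31 + 81 + 30 + 69 + 92 = 586
Step 2: Count the number of values: n = 11
Step 3: Mean = sum / n = 586 / 11 = 53.2727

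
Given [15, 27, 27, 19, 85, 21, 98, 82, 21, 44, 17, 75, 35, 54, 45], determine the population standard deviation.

27.0965

Step 1: Compute the mean: 44.3333
Step 2: Sum of squared deviations from the mean: 11013.3333
Step 3: Population variance = 11013.3333 / 15 = 734.2222
Step 4: Standard deviation = sqrt(734.2222) = 27.0965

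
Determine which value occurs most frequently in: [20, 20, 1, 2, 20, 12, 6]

20

Step 1: Count the frequency of each value:
  1: appears 1 time(s)
  2: appears 1 time(s)
  6: appears 1 time(s)
  12: appears 1 time(s)
  20: appears 3 time(s)
Step 2: The value 20 appears most frequently (3 times).
Step 3: Mode = 20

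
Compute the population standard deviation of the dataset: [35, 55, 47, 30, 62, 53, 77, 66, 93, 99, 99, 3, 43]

27.3736

Step 1: Compute the mean: 58.6154
Step 2: Sum of squared deviations from the mean: 9741.0769
Step 3: Population variance = 9741.0769 / 13 = 749.3136
Step 4: Standard deviation = sqrt(749.3136) = 27.3736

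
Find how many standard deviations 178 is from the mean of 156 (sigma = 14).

1.5714

Step 1: Recall the z-score formula: z = (x - mu) / sigma
Step 2: Substitute values: z = (178 - 156) / 14
Step 3: z = 22 / 14 = 1.5714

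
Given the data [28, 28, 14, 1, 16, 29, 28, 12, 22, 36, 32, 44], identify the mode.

28

Step 1: Count the frequency of each value:
  1: appears 1 time(s)
  12: appears 1 time(s)
  14: appears 1 time(s)
  16: appears 1 time(s)
  22: appears 1 time(s)
  28: appears 3 time(s)
  29: appears 1 time(s)
  32: appears 1 time(s)
  36: appears 1 time(s)
  44: appears 1 time(s)
Step 2: The value 28 appears most frequently (3 times).
Step 3: Mode = 28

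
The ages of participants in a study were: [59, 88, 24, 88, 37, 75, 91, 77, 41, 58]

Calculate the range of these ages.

67

Step 1: Identify the maximum value: max = 91
Step 2: Identify the minimum value: min = 24
Step 3: Range = max - min = 91 - 24 = 67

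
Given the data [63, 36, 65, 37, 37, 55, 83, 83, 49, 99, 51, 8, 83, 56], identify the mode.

83

Step 1: Count the frequency of each value:
  8: appears 1 time(s)
  36: appears 1 time(s)
  37: appears 2 time(s)
  49: appears 1 time(s)
  51: appears 1 time(s)
  55: appears 1 time(s)
  56: appears 1 time(s)
  63: appears 1 time(s)
  65: appears 1 time(s)
  83: appears 3 time(s)
  99: appears 1 time(s)
Step 2: The value 83 appears most frequently (3 times).
Step 3: Mode = 83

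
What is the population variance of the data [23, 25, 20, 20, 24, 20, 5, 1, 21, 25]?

63.64

Step 1: Compute the mean: (23 + 25 + 20 + 20 + 24 + 20 + 5 + 1 + 21 + 25) / 10 = 18.4
Step 2: Compute squared deviations from the mean:
  (23 - 18.4)^2 = 21.16
  (25 - 18.4)^2 = 43.56
  (20 - 18.4)^2 = 2.56
  (20 - 18.4)^2 = 2.56
  (24 - 18.4)^2 = 31.36
  (20 - 18.4)^2 = 2.56
  (5 - 18.4)^2 = 179.56
  (1 - 18.4)^2 = 302.76
  (21 - 18.4)^2 = 6.76
  (25 - 18.4)^2 = 43.56
Step 3: Sum of squared deviations = 636.4
Step 4: Population variance = 636.4 / 10 = 63.64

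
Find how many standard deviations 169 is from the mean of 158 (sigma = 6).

1.8333

Step 1: Recall the z-score formula: z = (x - mu) / sigma
Step 2: Substitute values: z = (169 - 158) / 6
Step 3: z = 11 / 6 = 1.8333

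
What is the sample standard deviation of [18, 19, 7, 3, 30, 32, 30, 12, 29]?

10.9087

Step 1: Compute the mean: 20
Step 2: Sum of squared deviations from the mean: 952
Step 3: Sample variance = 952 / 8 = 119
Step 4: Standard deviation = sqrt(119) = 10.9087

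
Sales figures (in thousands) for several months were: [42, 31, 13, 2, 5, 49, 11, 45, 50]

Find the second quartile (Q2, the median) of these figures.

31

Step 1: Sort the data: [2, 5, 11, 13, 31, 42, 45, 49, 50]
Step 2: n = 9
Step 3: Q2 is the median. Since n is odd, it is the middle value at position 5: 31
Step 4: Q2 = 31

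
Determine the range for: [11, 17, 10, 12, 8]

9

Step 1: Identify the maximum value: max = 17
Step 2: Identify the minimum value: min = 8
Step 3: Range = max - min = 17 - 8 = 9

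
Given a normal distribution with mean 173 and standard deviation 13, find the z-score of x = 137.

-2.7692

Step 1: Recall the z-score formula: z = (x - mu) / sigma
Step 2: Substitute values: z = (137 - 173) / 13
Step 3: z = -36 / 13 = -2.7692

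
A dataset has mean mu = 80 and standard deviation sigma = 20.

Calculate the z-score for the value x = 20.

-3

Step 1: Recall the z-score formula: z = (x - mu) / sigma
Step 2: Substitute values: z = (20 - 80) / 20
Step 3: z = -60 / 20 = -3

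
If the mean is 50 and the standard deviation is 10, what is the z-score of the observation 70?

2

Step 1: Recall the z-score formula: z = (x - mu) / sigma
Step 2: Substitute values: z = (70 - 50) / 10
Step 3: z = 20 / 10 = 2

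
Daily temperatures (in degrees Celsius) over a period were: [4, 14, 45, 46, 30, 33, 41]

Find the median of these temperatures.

33

Step 1: Sort the data in ascending order: [4, 14, 30, 33, 41, 45, 46]
Step 2: The number of values is n = 7.
Step 3: Since n is odd, the median is the middle value at position 4: 33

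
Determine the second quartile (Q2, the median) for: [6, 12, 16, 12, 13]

12

Step 1: Sort the data: [6, 12, 12, 13, 16]
Step 2: n = 5
Step 3: Q2 is the median. Since n is odd, it is the middle value at position 3: 12
Step 4: Q2 = 12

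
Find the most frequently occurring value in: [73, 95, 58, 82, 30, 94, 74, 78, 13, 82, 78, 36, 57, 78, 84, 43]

78

Step 1: Count the frequency of each value:
  13: appears 1 time(s)
  30: appears 1 time(s)
  36: appears 1 time(s)
  43: appears 1 time(s)
  57: appears 1 time(s)
  58: appears 1 time(s)
  73: appears 1 time(s)
  74: appears 1 time(s)
  78: appears 3 time(s)
  82: appears 2 time(s)
  84: appears 1 time(s)
  94: appears 1 time(s)
  95: appears 1 time(s)
Step 2: The value 78 appears most frequently (3 times).
Step 3: Mode = 78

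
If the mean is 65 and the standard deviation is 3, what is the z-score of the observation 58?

-2.3333

Step 1: Recall the z-score formula: z = (x - mu) / sigma
Step 2: Substitute values: z = (58 - 65) / 3
Step 3: z = -7 / 3 = -2.3333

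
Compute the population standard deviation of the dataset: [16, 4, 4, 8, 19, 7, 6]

5.5144

Step 1: Compute the mean: 9.1429
Step 2: Sum of squared deviations from the mean: 212.8571
Step 3: Population variance = 212.8571 / 7 = 30.4082
Step 4: Standard deviation = sqrt(30.4082) = 5.5144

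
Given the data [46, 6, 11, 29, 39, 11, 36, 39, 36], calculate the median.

36

Step 1: Sort the data in ascending order: [6, 11, 11, 29, 36, 36, 39, 39, 46]
Step 2: The number of values is n = 9.
Step 3: Since n is odd, the median is the middle value at position 5: 36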